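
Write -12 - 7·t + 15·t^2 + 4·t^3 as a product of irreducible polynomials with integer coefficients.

Among the possible rational roots, t = 1 is a root, giving the factor (t - 1) and quotient 4·t^2 + 19·t + 12.
The remaining quadratic factors as (t + 4)(4·t + 3).

(4·t + 3)·(t + 4)·(t - 1)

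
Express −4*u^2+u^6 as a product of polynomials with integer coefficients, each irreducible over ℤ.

Factor out u^2 first: what remains is u^4−4.
Recognize a difference of squares with the parts u^2 and 2.

u^2*(u^2+2)*(u^2−2)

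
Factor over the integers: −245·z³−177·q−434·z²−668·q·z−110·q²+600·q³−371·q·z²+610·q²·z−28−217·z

Group: 10·q·(60·q²+103·q·z+31·q+35·z²+27·z+4) + (−7·z−7)·(60·q²+103·q·z+31·q+35·z²+27·z+4); both groups contain (60·q²+103·q·z+31·q+35·z²+27·z+4), so (10·q−7·z−7) is a factor with cofactor 60·q²+103·q·z+31·q+35·z²+27·z+4.
The cofactor groups again: 60·q²+103·q·z+31·q+35·z²+27·z+4 = 15·q·(4·q+5·z+1) + (7·z+4)·(4·q+5·z+1); both groups contain (4·q+5·z+1), giving (15·q+7·z+4)·(4·q+5·z+1).

(10·q−7·z−7)·(15·q+7·z+4)·(4·q+5·z+1)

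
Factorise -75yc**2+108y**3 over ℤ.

3y(6y-5c)(6y+5c)

Factor out 3y, leaving 36y**2-25c**2, which is a difference of two squares.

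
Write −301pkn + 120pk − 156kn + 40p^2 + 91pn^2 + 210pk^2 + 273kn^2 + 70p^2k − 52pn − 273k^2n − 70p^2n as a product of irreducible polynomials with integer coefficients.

(10p − 13n)(p + 3k)(7k − 7n + 4)

Group: 7k(10p^2 + 30pk − 13pn − 39kn) + (−7n + 4)(10p^2 + 30pk − 13pn − 39kn); both groups contain (10p^2 + 30pk − 13pn − 39kn), so (7k − 7n + 4) is a factor with cofactor 10p^2 + 30pk − 13pn − 39kn.
The cofactor groups again: 10p^2 + 30pk − 13pn − 39kn = 10p(p + 3k) − 13n(p + 3k); both groups contain (p + 3k), giving (10p − 13n)(p + 3k).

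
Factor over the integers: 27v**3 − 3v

3v(3v + 1)(3v − 1)

Pull out the common factor 3v; 9v**2 − 1 is a difference of squares.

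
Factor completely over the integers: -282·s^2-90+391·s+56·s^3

(2·s-5)·(4·s-9)·(7·s-2)

Among the possible rational roots, s = 5/2 is a root, giving the factor (2·s-5) and quotient 28·s^2-71·s+18.
The remaining quadratic factors as (7·s-2)(4·s-9).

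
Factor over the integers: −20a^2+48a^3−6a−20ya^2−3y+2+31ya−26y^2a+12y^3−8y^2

Group: 2y(6y^2−4ya−y−16a^2+12a−2) + (−3a−1)(6y^2−4ya−y−16a^2+12a−2); both groups contain (6y^2−4ya−y−16a^2+12a−2), so (2y−3a−1) is a factor with cofactor 6y^2−4ya−y−16a^2+12a−2.
The cofactor groups again: 6y^2−4ya−y−16a^2+12a−2 = 2y(3y+4a−2) + (−4a+1)(3y+4a−2); both groups contain (3y+4a−2), giving (2y−4a+1)(3y+4a−2).

(2y−3a−1)(2y−4a+1)(3y+4a−2)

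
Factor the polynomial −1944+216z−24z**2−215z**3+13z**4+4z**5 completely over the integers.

(4z+9)(z+9)(z−6)(z**2−2z+4)

Trying the rational-root candidates, z = −9/4 is a root, so (4z+9) is a factor; dividing leaves z**4+z**3−56z**2+120z−216.
Then z = −9 is a root, giving the factor (z+9) and quotient z**3−8z**2+16z−24.
Next, z = 6 is a root, so (z−6) divides it; the quotient is z**2−2z+4.
The quadratic z**2−2z+4 has discriminant −12 < 0 and is irreducible over ℤ.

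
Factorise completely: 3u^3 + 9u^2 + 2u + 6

Group as (3u^3 + 2u) + (9u^2 + 6) = u(3u^2 + 2) + 3(3u^2 + 2).
Both groups share the factor (3u^2 + 2).

(u + 3)(3u^2 + 2)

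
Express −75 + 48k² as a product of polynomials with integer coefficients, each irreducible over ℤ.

Every term has a factor of 3. Then 16k² − 25 = (4k)² − (5)².

3(4k + 5)(4k − 5)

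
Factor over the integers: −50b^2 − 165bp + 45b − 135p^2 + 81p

Group: −5b(10b + 15p − 9) − 9p(10b + 15p − 9); both groups contain (10b + 15p − 9).

−(10b + 15p − 9)(5b + 9p)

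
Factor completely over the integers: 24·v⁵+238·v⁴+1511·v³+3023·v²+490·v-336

(2·v+1)·(3·v+8)·(4·v-1)·(v²+7·v+42)

By the rational root theorem, v = -1/2 is a root, so (2·v+1) divides it; the quotient is 12·v⁴+113·v³+699·v²+1162·v-336.
Then v = 1/4 is a root, so (4·v-1) is a factor; dividing leaves 3·v³+29·v²+182·v+336.
Continuing, v = -8/3 is a root, so (3·v+8) divides it; the quotient is v²+7·v+42.
The quadratic v²+7·v+42 has discriminant -119 < 0 and is irreducible over ℤ.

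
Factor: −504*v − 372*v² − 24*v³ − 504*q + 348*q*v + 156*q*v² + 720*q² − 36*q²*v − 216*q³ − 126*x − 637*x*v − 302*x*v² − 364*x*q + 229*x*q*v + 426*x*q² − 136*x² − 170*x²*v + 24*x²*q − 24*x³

Group: 2*x*(−12*x² − 42*x*q − 49*x*v − 14*x + 24*q² + 20*q*v − 56*q − 4*v² − 56*v) + (−9*q + 6*v + 9)*(−12*x² − 42*x*q − 49*x*v − 14*x + 24*q² + 20*q*v − 56*q − 4*v² − 56*v); both groups contain (−12*x² − 42*x*q − 49*x*v − 14*x + 24*q² + 20*q*v − 56*q − 4*v² − 56*v), so (2*x − 9*q + 6*v + 9) is a factor with cofactor −12*x² − 42*x*q − 49*x*v − 14*x + 24*q² + 20*q*v − 56*q − 4*v² − 56*v.
The cofactor groups again: −12*x² − 42*x*q − 49*x*v − 14*x + 24*q² + 20*q*v − 56*q − 4*v² − 56*v = −12*x*(x + 4*q + 4*v) + (6*q − v − 14)*(x + 4*q + 4*v); both groups contain (x + 4*q + 4*v), giving −(12*x − 6*q + v + 14)*(x + 4*q + 4*v).

−(12*x − 6*q + v + 14)*(2*x − 9*q + 6*v + 9)*(x + 4*q + 4*v)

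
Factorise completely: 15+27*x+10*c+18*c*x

Group as (18*c*x+10*c) + (27*x+15) = 2*c*(9*x+5) + 3*(9*x+5).
Both groups share the factor (9*x+5).

(2*c+3)*(9*x+5)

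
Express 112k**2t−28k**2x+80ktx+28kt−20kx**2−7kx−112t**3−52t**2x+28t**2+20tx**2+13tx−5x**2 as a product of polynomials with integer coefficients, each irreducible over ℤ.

(4k−4t+1)(4t−x)(7k+7t+5x)

Group: 4k(28kt−7kx+28t**2+13tx−5x**2) + (−4t+1)(28kt−7kx+28t**2+13tx−5x**2); both groups contain (28kt−7kx+28t**2+13tx−5x**2), so (4k−4t+1) is a factor with cofactor 28kt−7kx+28t**2+13tx−5x**2.
The cofactor groups again: 28kt−7kx+28t**2+13tx−5x**2 = 7k(4t−x) + (7t+5x)(4t−x); both groups contain (4t−x), giving (7k+7t+5x)(4t−x).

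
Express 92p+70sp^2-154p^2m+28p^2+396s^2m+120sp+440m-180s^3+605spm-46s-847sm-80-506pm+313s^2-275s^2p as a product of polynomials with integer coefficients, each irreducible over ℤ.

Group: 9s(-20s^2-35sp+44sm+17s+77pm-14p-55m+10) + (-2p-8)(-20s^2-35sp+44sm+17s+77pm-14p-55m+10); both groups contain (-20s^2-35sp+44sm+17s+77pm-14p-55m+10), so (9s-2p-8) is a factor with cofactor -20s^2-35sp+44sm+17s+77pm-14p-55m+10.
The cofactor groups again: -20s^2-35sp+44sm+17s+77pm-14p-55m+10 = -5s(4s+7p-5) + (11m-2)(4s+7p-5); both groups contain (4s+7p-5), giving -(5s-11m+2)(4s+7p-5).

-(5s-11m+2)(9s-2p-8)(4s+7p-5)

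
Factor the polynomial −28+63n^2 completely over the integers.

7(3n+2)(3n−2)

Every term has a factor of 7. Then 9n^2−4 = (3n)² − (2)².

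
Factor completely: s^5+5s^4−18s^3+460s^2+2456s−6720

(s+7)(s+8)(s−2)(s^2−8s+60)

Testing divisors of the constant over divisors of the leading coefficient, s = 2 is a root, so (s−2) is a factor; dividing leaves s^4+7s^3−4s^2+452s+3360.
Continuing, s = −7 is a root, so (s+7) divides it; the quotient is s^3−4s+480.
Then s = −8 is a root, so (s+8) divides it; the quotient is s^2−8s+60.
The quadratic s^2−8s+60 has discriminant −176 < 0 and is irreducible over ℤ.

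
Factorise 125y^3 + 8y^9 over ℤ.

y^3(2y^2 + 5)(4y^4 - 10y^2 + 25)

Factor out y^3 first: what remains is 8y^6 + 125.
Recognize a sum of cubes with the parts 2y^2 and 5.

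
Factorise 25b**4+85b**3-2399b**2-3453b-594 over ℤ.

Trying the rational-root candidates, b = -11 is a root, so (b+11) divides it; the quotient is 25b**3-190b**2-309b-54.
Continuing, b = -1/5 is a root, so (5b+1) is a factor; dividing leaves 5b**2-39b-54.
The remaining quadratic factors as (5b+6)(b-9).

(5b+1)(5b+6)(b+11)(b-9)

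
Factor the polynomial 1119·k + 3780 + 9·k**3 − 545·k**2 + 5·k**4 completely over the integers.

(5·k + 9)·(k + 12)·(k − 5)·(k − 7)

Trying the rational-root candidates, k = 5 is a root, so (k − 5) divides it; the quotient is 5·k**3 + 34·k**2 − 375·k − 756.
Continuing, k = 7 is a root, so (k − 7) is a factor; dividing leaves 5·k**2 + 69·k + 108.
The remaining quadratic factors as (5·k + 9)(k + 12).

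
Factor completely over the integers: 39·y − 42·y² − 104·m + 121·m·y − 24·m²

−(3·m − 14·y + 13)·(8·m − 3·y)

Group: −3·m·(8·m − 3·y) + (14·y − 13)·(8·m − 3·y); both groups contain (8·m − 3·y).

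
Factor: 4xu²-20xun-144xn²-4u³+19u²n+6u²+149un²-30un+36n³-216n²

Group: u(4xu-36xn-4u²+35un+6u+9n²-54n) + 4n(4xu-36xn-4u²+35un+6u+9n²-54n); both groups contain (4xu-36xn-4u²+35un+6u+9n²-54n), so (u+4n) is a factor with cofactor 4xu-36xn-4u²+35un+6u+9n²-54n.
The cofactor groups again: 4xu-36xn-4u²+35un+6u+9n²-54n = 4x(u-9n) + (-4u-n+6)(u-9n); both groups contain (u-9n), giving (4x-4u-n+6)(u-9n).

(u-9n)(4x-4u-n+6)(u+4n)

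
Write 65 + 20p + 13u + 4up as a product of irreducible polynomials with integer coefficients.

Group as (4up + 13u) + (20p + 65) = u(4p + 13) + 5(4p + 13).
Both groups share the factor (4p + 13).

(4p + 13)(u + 5)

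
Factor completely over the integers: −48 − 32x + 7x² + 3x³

(3x + 4)(x + 4)(x − 3)

Among the possible rational roots, x = 3 is a root, giving the factor (x − 3) and quotient 3x² + 16x + 16.
The remaining quadratic factors as (x + 4)(3x + 4).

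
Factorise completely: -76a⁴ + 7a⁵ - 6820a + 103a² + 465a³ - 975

Among the possible rational roots, a = -3 is a root, giving the factor (a + 3) and quotient 7a⁴ - 97a³ + 756a² - 2165a - 325.
Continuing, a = -1/7 is a root, so (7a + 1) divides it; the quotient is a³ - 14a² + 110a - 325.
Continuing, a = 5 is a root, giving the factor (a - 5) and quotient a² - 9a + 65.
The quadratic a² - 9a + 65 has discriminant -179 < 0 and is irreducible over ℤ.

(7a + 1)(a + 3)(a - 5)(a² - 9a + 65)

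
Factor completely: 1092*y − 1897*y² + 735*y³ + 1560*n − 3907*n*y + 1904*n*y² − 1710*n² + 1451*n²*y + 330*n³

(10*n + 7*y)*(11*n + 15*y − 13)*(3*n + 7*y − 12)

Group: 3*n*(110*n² + 227*n*y − 130*n + 105*y² − 91*y) + (7*y − 12)*(110*n² + 227*n*y − 130*n + 105*y² − 91*y); both groups contain (110*n² + 227*n*y − 130*n + 105*y² − 91*y), so (3*n + 7*y − 12) is a factor with cofactor 110*n² + 227*n*y − 130*n + 105*y² − 91*y.
The cofactor groups again: 110*n² + 227*n*y − 130*n + 105*y² − 91*y = 11*n*(10*n + 7*y) + (15*y − 13)*(10*n + 7*y); both groups contain (10*n + 7*y), giving (11*n + 15*y − 13)*(10*n + 7*y).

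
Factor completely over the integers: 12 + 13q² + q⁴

(q² + 1)(q² + 12)

Substitute u = q² to get a quadratic in u, then factor.
q² + 1 is irreducible over ℤ (sum of squares).
q² + 12 is irreducible over ℤ (always positive, so no real roots).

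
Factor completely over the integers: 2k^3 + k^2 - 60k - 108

(2k + 9)(k + 2)(k - 6)

By the rational root theorem, k = 6 is a root, so (k - 6) is a factor; dividing leaves 2k^2 + 13k + 18.
The remaining quadratic factors as (k + 2)(2k + 9).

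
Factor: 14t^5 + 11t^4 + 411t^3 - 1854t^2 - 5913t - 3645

(2t - 9)(7t + 9)(t + 1)(t^2 + 3t + 45)

Among the possible rational roots, t = 9/2 is a root, so (2t - 9) divides it; the quotient is 7t^4 + 37t^3 + 372t^2 + 747t + 405.
Then t = -9/7 is a root, so (7t + 9) divides it; the quotient is t^3 + 4t^2 + 48t + 45.
Continuing, t = -1 is a root, giving the factor (t + 1) and quotient t^2 + 3t + 45.
The quadratic t^2 + 3t + 45 has discriminant -171 < 0 and is irreducible over ℤ.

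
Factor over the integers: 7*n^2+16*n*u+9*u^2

Group: n*(7*n+9*u) + u*(7*n+9*u); both groups contain (7*n+9*u).

(7*n+9*u)*(n+u)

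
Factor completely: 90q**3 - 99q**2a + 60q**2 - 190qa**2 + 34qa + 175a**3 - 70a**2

(3q - 5a + 2)(6q - 5a)(5q + 7a)

Group: 5q(18q**2 - 45qa + 12q + 25a**2 - 10a) + 7a(18q**2 - 45qa + 12q + 25a**2 - 10a); both groups contain (18q**2 - 45qa + 12q + 25a**2 - 10a), so (5q + 7a) is a factor with cofactor 18q**2 - 45qa + 12q + 25a**2 - 10a.
The cofactor groups again: 18q**2 - 45qa + 12q + 25a**2 - 10a = 3q(6q - 5a) + (-5a + 2)(6q - 5a); both groups contain (6q - 5a), giving (3q - 5a + 2)(6q - 5a).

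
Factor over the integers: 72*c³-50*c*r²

Every term has a factor of 2*c. Then 36*c²-25*r² = (6*c)² − (5*r)².

2*c*(6*c+5*r)*(6*c-5*r)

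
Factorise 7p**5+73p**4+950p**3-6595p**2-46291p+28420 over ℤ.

(7p-4)(p+5)(p-7)(p**2+13p+203)

By the rational root theorem, p = 7 is a root, so (p-7) divides it; the quotient is 7p**4+122p**3+1804p**2+6033p-4060.
Next, p = 4/7 is a root, so (7p-4) divides it; the quotient is p**3+18p**2+268p+1015.
Continuing, p = -5 is a root, so (p+5) is a factor; dividing leaves p**2+13p+203.
The quadratic p**2+13p+203 has discriminant -643 < 0 and is irreducible over ℤ.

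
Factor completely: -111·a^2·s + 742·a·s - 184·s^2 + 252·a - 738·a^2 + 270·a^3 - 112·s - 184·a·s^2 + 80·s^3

(5·a - 4·s - 2)·(6·a + 5·s - 14)·(9·a - 4·s)

Group: 9·a·(30·a^2 + a·s - 82·a - 20·s^2 + 46·s + 28) - 4·s·(30·a^2 + a·s - 82·a - 20·s^2 + 46·s + 28); both groups contain (30·a^2 + a·s - 82·a - 20·s^2 + 46·s + 28), so (9·a - 4·s) is a factor with cofactor 30·a^2 + a·s - 82·a - 20·s^2 + 46·s + 28.
The cofactor groups again: 30·a^2 + a·s - 82·a - 20·s^2 + 46·s + 28 = 6·a·(5·a - 4·s - 2) + (5·s - 14)·(5·a - 4·s - 2); both groups contain (5·a - 4·s - 2), giving (6·a + 5·s - 14)·(5·a - 4·s - 2).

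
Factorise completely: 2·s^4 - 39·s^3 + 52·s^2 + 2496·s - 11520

(2·s - 15)·(s + 8)·(s - 12)·(s - 8)

Testing divisors of the constant over divisors of the leading coefficient, s = 8 is a root, giving the factor (s - 8) and quotient 2·s^3 - 23·s^2 - 132·s + 1440.
Next, s = 12 is a root, so (s - 12) is a factor; dividing leaves 2·s^2 + s - 120.
The remaining quadratic factors as (s + 8)(2·s - 15).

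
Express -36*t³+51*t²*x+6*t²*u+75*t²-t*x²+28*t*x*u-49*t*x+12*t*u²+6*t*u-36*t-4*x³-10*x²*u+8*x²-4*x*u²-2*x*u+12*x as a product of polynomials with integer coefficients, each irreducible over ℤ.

Group: 4*t*(-9*t²+15*t*x+6*t*u+12*t-4*x²-2*x*u-4*x) + (x+2*u-3)*(-9*t²+15*t*x+6*t*u+12*t-4*x²-2*x*u-4*x); both groups contain (-9*t²+15*t*x+6*t*u+12*t-4*x²-2*x*u-4*x), so (4*t+x+2*u-3) is a factor with cofactor -9*t²+15*t*x+6*t*u+12*t-4*x²-2*x*u-4*x.
The cofactor groups again: -9*t²+15*t*x+6*t*u+12*t-4*x²-2*x*u-4*x = -3*t*(3*t-4*x-2*u-4) + x*(3*t-4*x-2*u-4); both groups contain (3*t-4*x-2*u-4), giving -(3*t-x)*(3*t-4*x-2*u-4).

-(3*t-4*x-2*u-4)*(3*t-x)*(4*t+x+2*u-3)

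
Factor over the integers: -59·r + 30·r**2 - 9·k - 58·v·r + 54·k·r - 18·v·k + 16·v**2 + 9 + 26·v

(2·v - 6·r + 1)·(8·v - 9·k - 5·r + 9)

Group: 8·v·(2·v - 6·r + 1) + (-9·k - 5·r + 9)·(2·v - 6·r + 1); both groups contain (2·v - 6·r + 1).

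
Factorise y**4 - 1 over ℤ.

(y + 1)(y - 1)(y**2 + 1)

Difference of squares twice: with A = y and B = 1, A⁴ − B⁴ = (A² − B²)(A² + B²), and A² − B² factors again.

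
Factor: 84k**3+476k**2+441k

Pull out the common factor 7k, then factor the remaining trinomial.

7k(2k+9)(6k+7)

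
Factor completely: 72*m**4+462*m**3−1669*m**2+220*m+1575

Testing divisors of the constant over divisors of the leading coefficient, m = 5/3 is a root, so (3*m−5) divides it; the quotient is 24*m**3+194*m**2−233*m−315.
Next, m = −9 is a root, so (m+9) divides it; the quotient is 24*m**2−22*m−35.
The remaining quadratic factors as (6*m+5)(4*m−7).

(3*m−5)*(4*m−7)*(6*m+5)*(m+9)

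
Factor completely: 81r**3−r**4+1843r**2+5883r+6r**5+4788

(2r+7)(3r+4)(r+3)(r**2−8r+57)

Testing divisors of the constant over divisors of the leading coefficient, r = −3 is a root, giving the factor (r+3) and quotient 6r**4−19r**3+138r**2+1429r+1596.
Then r = −4/3 is a root, giving the factor (3r+4) and quotient 2r**3−9r**2+58r+399.
Continuing, r = −7/2 is a root, so (2r+7) is a factor; dividing leaves r**2−8r+57.
The quadratic r**2−8r+57 has discriminant −164 < 0 and is irreducible over ℤ.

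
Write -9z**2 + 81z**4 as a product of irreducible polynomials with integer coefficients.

9z**2(3z + 1)(3z - 1)

Every term has a factor of 9z**2. Then 9z**2 - 1 = (3z)² − (1)².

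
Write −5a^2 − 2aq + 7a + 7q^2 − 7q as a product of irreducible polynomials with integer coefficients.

Group: −5a(a − q) + (−7q + 7)(a − q); both groups contain (a − q).

−(5a + 7q − 7)(a − q)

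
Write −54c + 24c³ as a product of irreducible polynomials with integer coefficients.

Pull out the common factor 6c; 4c² − 9 is a difference of squares.

6c(2c + 3)(2c − 3)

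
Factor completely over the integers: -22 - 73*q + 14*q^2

(2*q - 11)*(7*q + 2)

Need a pair with product 14·(-22) = -308 and sum -73: that's 4 and -77.
Split the middle term: 14*q^2 + 4*q - 77*q - 22 = 2*q*(7*q + 2) - 11*(7*q + 2).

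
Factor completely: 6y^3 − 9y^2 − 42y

3y(2y − 7)(y + 2)

Pull out the common factor 3y, then factor the remaining trinomial.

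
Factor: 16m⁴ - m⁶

-m⁴(m + 4)(m - 4)

Pull out the common factor m⁴, leaving -m² + 16.
Recognize a difference of squares with the parts 4 and m.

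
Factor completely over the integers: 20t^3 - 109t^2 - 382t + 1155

(4t + 15)(5t - 11)(t - 7)

By the rational root theorem, t = -15/4 is a root, giving the factor (4t + 15) and quotient 5t^2 - 46t + 77.
The remaining quadratic factors as (5t - 11)(t - 7).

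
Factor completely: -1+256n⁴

(4n+1)(4n-1)(16n²+1)

(4n)⁴ − (1)⁴ = ((4n)² − (1)²)((4n)² + (1)²); the first factor splits again, the second (16n²+1) is irreducible.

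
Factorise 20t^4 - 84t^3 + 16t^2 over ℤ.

Pull out the common factor 4t^2, then factor the remaining trinomial.

4t^2(5t - 1)(t - 4)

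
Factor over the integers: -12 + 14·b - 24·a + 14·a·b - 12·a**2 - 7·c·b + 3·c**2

Group: 3·c·(c - 2·a - 2) + (6·a - 7·b + 6)·(c - 2·a - 2); both groups contain (c - 2·a - 2).

(c - 2·a - 2)·(3·c + 6·a - 7·b + 6)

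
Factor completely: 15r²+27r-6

Pull out the common factor 3, then factor the remaining trinomial.

3(5r-1)(r+2)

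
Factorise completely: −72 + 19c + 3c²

Need a pair with product 3·(−72) = −216 and sum 19: that's 27 and −8.
Split the middle term: 3c² + 27c − 8c − 72 = 3c(c + 9) − 8(c + 9).

(3c − 8)(c + 9)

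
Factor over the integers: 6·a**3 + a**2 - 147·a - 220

(2·a - 11)·(3·a + 5)·(a + 4)

Trying the rational-root candidates, a = -5/3 is a root, so (3·a + 5) divides it; the quotient is 2·a**2 - 3·a - 44.
The remaining quadratic factors as (a + 4)(2·a - 11).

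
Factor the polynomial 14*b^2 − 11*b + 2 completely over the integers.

Need a pair with product 14·2 = 28 and sum −11: that's −7 and −4.
Split the middle term: 14*b^2 − 7*b − 4*b + 2 = 7*b*(2*b − 1) − 2*(2*b − 1).

(2*b − 1)*(7*b − 2)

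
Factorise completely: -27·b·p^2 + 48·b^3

3·b·(4·b + 3·p)·(4·b - 3·p)

Pull out the common factor 3·b; 16·b^2 - 9·p^2 is a difference of squares.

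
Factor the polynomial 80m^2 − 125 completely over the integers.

5(4m + 5)(4m − 5)

Every term has a factor of 5. Then 16m^2 − 25 = (4m)² − (5)².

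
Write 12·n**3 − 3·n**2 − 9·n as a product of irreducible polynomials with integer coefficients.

3·n·(4·n + 3)·(n − 1)

Pull out the common factor 3·n, then factor the remaining trinomial.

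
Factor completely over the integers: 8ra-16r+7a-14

Group as (8ra-16r) + (7a-14) = 8r(a-2) + 7(a-2).
Both groups share the factor (a-2).

(8r+7)(a-2)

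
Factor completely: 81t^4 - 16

(3t)⁴ − (2)⁴ = ((3t)² − (2)²)((3t)² + (2)²); the first factor splits again, the second (9t^2 + 4) is irreducible.

(3t + 2)(3t - 2)(9t^2 + 4)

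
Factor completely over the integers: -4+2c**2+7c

(2c-1)(c+4)

Need a pair with product 2·(-4) = -8 and sum 7: that's -1 and 8.
Split the middle term: 2c**2-c + 8c-4 = c(2c-1) + 4(2c-1).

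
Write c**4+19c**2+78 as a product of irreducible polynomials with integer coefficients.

(c**2+13)(c**2+6)

Substitute u = c**2 to get a quadratic in u, then factor.
c**2+6 is irreducible over ℤ (always positive, so no real roots).
c**2+13 is irreducible over ℤ (always positive, so no real roots).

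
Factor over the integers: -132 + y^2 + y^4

(y^2 + 12)(y^2 - 11)

Substitute u = y^2 to get a quadratic in u, then factor.
y^2 + 12 is irreducible over ℤ (always positive, so no real roots).
y^2 - 11 is irreducible over ℤ (11 is not a perfect square).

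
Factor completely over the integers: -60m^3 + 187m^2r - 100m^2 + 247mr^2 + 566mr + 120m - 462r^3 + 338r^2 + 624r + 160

Group: 3m(-20m^2 - 11mr - 60m + 42r^2 - 46r - 40) + (-11r - 4)(-20m^2 - 11mr - 60m + 42r^2 - 46r - 40); both groups contain (-20m^2 - 11mr - 60m + 42r^2 - 46r - 40), so (3m - 11r - 4) is a factor with cofactor -20m^2 - 11mr - 60m + 42r^2 - 46r - 40.
The cofactor groups again: -20m^2 - 11mr - 60m + 42r^2 - 46r - 40 = -5m(4m + 7r + 4) + (6r - 10)(4m + 7r + 4); both groups contain (4m + 7r + 4), giving -(5m - 6r + 10)(4m + 7r + 4).

-(3m - 11r - 4)(4m + 7r + 4)(5m - 6r + 10)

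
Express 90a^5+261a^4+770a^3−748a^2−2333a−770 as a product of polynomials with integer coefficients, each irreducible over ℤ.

Testing divisors of the constant over divisors of the leading coefficient, a = −2/5 is a root, giving the factor (5a+2) and quotient 18a^4+45a^3+136a^2−204a−385.
Then a = −7/6 is a root, giving the factor (6a+7) and quotient 3a^3+4a^2+18a−55.
Then a = 5/3 is a root, so (3a−5) is a factor; dividing leaves a^2+3a+11.
The quadratic a^2+3a+11 has discriminant −35 < 0 and is irreducible over ℤ.

(3a−5)(5a+2)(6a+7)(a^2+3a+11)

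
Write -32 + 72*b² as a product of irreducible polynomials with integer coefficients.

8*(3*b + 2)*(3*b - 2)

Factor out 8, leaving 9*b² - 4, which is a difference of two squares.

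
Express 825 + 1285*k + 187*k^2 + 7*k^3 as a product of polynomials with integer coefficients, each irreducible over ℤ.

(7*k + 5)*(k + 11)*(k + 15)

Trying the rational-root candidates, k = -15 is a root, giving the factor (k + 15) and quotient 7*k^2 + 82*k + 55.
The remaining quadratic factors as (k + 11)(7*k + 5).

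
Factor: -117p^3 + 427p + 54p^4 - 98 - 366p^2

(2p - 7)(3p + 7)(3p - 1)(3p - 2)

By the rational root theorem, p = -7/3 is a root, so (3p + 7) divides it; the quotient is 18p^3 - 81p^2 + 67p - 14.
Then p = 2/3 is a root, so (3p - 2) is a factor; dividing leaves 6p^2 - 23p + 7.
The remaining quadratic factors as (2p - 7)(3p - 1).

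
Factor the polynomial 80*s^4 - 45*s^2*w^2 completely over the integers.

Pull out the common factor 5*s^2; 16*s^2 - 9*w^2 is a difference of squares.

5*s^2*(4*s + 3*w)*(4*s - 3*w)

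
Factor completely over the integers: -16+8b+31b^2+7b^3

(7b-4)(b+1)(b+4)

By the rational root theorem, b = -4 is a root, so (b+4) divides it; the quotient is 7b^2+3b-4.
The remaining quadratic factors as (7b-4)(b+1).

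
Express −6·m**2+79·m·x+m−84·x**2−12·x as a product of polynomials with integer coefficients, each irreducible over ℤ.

Group: −m·(6·m−7·x−1) + 12·x·(6·m−7·x−1); both groups contain (6·m−7·x−1).

−(6·m−7·x−1)·(m−12·x)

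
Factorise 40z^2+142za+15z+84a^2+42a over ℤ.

Group: 5z(8z+6a+3) + 14a(8z+6a+3); both groups contain (8z+6a+3).

(5z+14a)(8z+6a+3)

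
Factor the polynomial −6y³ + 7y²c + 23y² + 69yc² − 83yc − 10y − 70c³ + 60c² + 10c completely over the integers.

−(2y − 7c − 1)(y − c)(3y + 10c − 10)

Group: 2y(−3y² − 7yc + 10y + 10c² − 10c) + (−7c − 1)(−3y² − 7yc + 10y + 10c² − 10c); both groups contain (−3y² − 7yc + 10y + 10c² − 10c), so (2y − 7c − 1) is a factor with cofactor −3y² − 7yc + 10y + 10c² − 10c.
The cofactor groups again: −3y² − 7yc + 10y + 10c² − 10c = −3y(y − c) + (−10c + 10)(y − c); both groups contain (y − c), giving −(3y + 10c − 10)(y − c).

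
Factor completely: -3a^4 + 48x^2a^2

3a^2(4x - a)(4x + a)

Pull out the common factor 3a^2; 16x^2 - a^2 is a difference of squares.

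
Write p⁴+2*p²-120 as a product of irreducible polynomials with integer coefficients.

Substitute u = p² to get a quadratic in u, then factor.
p²+12 is irreducible over ℤ (always positive, so no real roots).
p²-10 is irreducible over ℤ (10 is not a perfect square).

(p²+12)*(p²-10)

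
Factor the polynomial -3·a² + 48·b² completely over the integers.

Pull out the common factor 3; 16·b² - a² is a difference of squares.

3·(4·b - a)·(4·b + a)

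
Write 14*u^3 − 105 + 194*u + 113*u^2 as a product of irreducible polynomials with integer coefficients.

Among the possible rational roots, u = −5 is a root, giving the factor (u + 5) and quotient 14*u^2 + 43*u − 21.
The remaining quadratic factors as (2*u + 7)(7*u − 3).

(2*u + 7)*(7*u − 3)*(u + 5)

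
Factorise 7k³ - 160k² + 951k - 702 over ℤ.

(7k - 6)(k - 13)(k - 9)

Testing divisors of the constant over divisors of the leading coefficient, k = 6/7 is a root, so (7k - 6) divides it; the quotient is k² - 22k + 117.
The remaining quadratic factors as (k - 13)(k - 9).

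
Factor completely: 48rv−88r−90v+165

(6v−11)(8r−15)

Group as (48rv−88r) + (−90v+165) = 8r(6v−11) − 15(6v−11).
Both groups share the factor (6v−11).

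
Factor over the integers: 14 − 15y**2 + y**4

Substitute u = y**2 to get a quadratic in u, then factor.
y**2 − 1 is a difference of squares.
y**2 − 14 is irreducible over ℤ (14 is not a perfect square).

(y + 1)(y − 1)(y**2 − 14)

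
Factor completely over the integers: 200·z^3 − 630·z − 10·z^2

10·z·(4·z + 7)·(5·z − 9)

Pull out the common factor 10·z, then factor the remaining trinomial.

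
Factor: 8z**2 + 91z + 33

Need a pair with product 8·33 = 264 and sum 91: that's 3 and 88.
Split the middle term: 8z**2 + 3z + 88z + 33 = z(8z + 3) + 11(8z + 3).

(8z + 3)(z + 11)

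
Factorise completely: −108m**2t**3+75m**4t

3m**2t(5m+6t)(5m−6t)

Pull out the common factor 3m**2t; 25m**2−36t**2 is a difference of squares.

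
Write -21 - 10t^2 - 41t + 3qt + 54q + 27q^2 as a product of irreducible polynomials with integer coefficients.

Group: 3q(9q - 5t - 3) + (2t + 7)(9q - 5t - 3); both groups contain (9q - 5t - 3).

(3q + 2t + 7)(9q - 5t - 3)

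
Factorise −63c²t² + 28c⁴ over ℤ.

Factor out 7c², leaving 4c² − 9t², which is a difference of two squares.

7c²(2c + 3t)(2c − 3t)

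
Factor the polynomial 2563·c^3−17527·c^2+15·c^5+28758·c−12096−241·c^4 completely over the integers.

(3·c−2)·(5·c−7)·(c−9)·(c^2−5·c+96)

Trying the rational-root candidates, c = 2/3 is a root, giving the factor (3·c−2) and quotient 5·c^4−77·c^3+803·c^2−5307·c+6048.
Then c = 7/5 is a root, so (5·c−7) divides it; the quotient is c^3−14·c^2+141·c−864.
Continuing, c = 9 is a root, so (c−9) is a factor; dividing leaves c^2−5·c+96.
The quadratic c^2−5·c+96 has discriminant −359 < 0 and is irreducible over ℤ.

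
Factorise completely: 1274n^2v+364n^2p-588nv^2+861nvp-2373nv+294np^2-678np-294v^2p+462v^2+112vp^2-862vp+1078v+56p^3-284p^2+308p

(13n-6v+4p-14)(14n+7p-11)(7v+2p)

Group: 14n(91nv+26np-42v^2+16vp-98v+8p^2-28p) + (7p-11)(91nv+26np-42v^2+16vp-98v+8p^2-28p); both groups contain (91nv+26np-42v^2+16vp-98v+8p^2-28p), so (14n+7p-11) is a factor with cofactor 91nv+26np-42v^2+16vp-98v+8p^2-28p.
The cofactor groups again: 91nv+26np-42v^2+16vp-98v+8p^2-28p = 13n(7v+2p) + (-6v+4p-14)(7v+2p); both groups contain (7v+2p), giving (13n-6v+4p-14)(7v+2p).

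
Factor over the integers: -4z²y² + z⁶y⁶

y²z²(z²y² + 2)(z²y² - 2)

Factor out z²y² first: what remains is z⁴y⁴ - 4.
Recognize a difference of squares with the parts z²y² and 2.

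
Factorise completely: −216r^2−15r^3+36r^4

3r^2(3r−8)(4r+9)

Pull out the common factor 3r^2, then factor the remaining trinomial.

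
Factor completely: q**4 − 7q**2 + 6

Substitute u = q**2 to get a quadratic in u, then factor.
q**2 − 1 is a difference of squares.
q**2 − 6 is irreducible over ℤ (6 is not a perfect square).

(q + 1)(q − 1)(q**2 − 6)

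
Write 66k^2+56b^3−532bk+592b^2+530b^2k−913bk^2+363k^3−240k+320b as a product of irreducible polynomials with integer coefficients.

(14b−11k+8)(4b−3k)(b+11k+10)

Group: 14b(4b^2+41bk+40b−33k^2−30k) + (−11k+8)(4b^2+41bk+40b−33k^2−30k); both groups contain (4b^2+41bk+40b−33k^2−30k), so (14b−11k+8) is a factor with cofactor 4b^2+41bk+40b−33k^2−30k.
The cofactor groups again: 4b^2+41bk+40b−33k^2−30k = 4b(b+11k+10) − 3k(b+11k+10); both groups contain (b+11k+10), giving (4b−3k)(b+11k+10).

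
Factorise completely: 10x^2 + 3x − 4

(2x − 1)(5x + 4)

Need a pair with product 10·(−4) = −40 and sum 3: that's 8 and −5.
Split the middle term: 10x^2 + 8x − 5x − 4 = 2x(5x + 4) − (5x + 4).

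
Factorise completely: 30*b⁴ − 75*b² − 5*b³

Pull out the common factor 5*b², then factor the remaining trinomial.

5*b²*(2*b + 3)*(3*b − 5)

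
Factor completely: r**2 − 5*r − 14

(r + 2)*(r − 7)

Two integers with product −14 and sum −5 are 2 and −7.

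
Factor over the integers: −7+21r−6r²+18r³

Group as (18r³+21r) + (−6r²−7) = 3r(6r²+7) − (6r²+7).
Both groups share the factor (6r²+7).

(3r−1)(6r²+7)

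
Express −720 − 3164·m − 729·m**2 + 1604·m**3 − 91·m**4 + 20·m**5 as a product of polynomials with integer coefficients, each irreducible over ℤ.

(4·m + 1)·(5·m − 9)·(m + 1)·(m**2 − 4·m + 80)

Testing divisors of the constant over divisors of the leading coefficient, m = −1/4 is a root, so (4·m + 1) is a factor; dividing leaves 5·m**4 − 24·m**3 + 407·m**2 − 284·m − 720.
Continuing, m = −1 is a root, giving the factor (m + 1) and quotient 5·m**3 − 29·m**2 + 436·m − 720.
Continuing, m = 9/5 is a root, so (5·m − 9) is a factor; dividing leaves m**2 − 4·m + 80.
The quadratic m**2 − 4·m + 80 has discriminant −304 < 0 and is irreducible over ℤ.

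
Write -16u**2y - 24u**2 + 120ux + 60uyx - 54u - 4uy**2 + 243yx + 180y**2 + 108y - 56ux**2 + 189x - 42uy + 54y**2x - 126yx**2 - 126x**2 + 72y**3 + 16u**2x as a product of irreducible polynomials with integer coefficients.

-(2y - 2x + 3)(2u - 4y - 7x)(4u + 9y + 9)

Group: 4u(-4uy + 4ux - 6u + 8y**2 + 6yx + 12y - 14x**2 + 21x) + (9y + 9)(-4uy + 4ux - 6u + 8y**2 + 6yx + 12y - 14x**2 + 21x); both groups contain (-4uy + 4ux - 6u + 8y**2 + 6yx + 12y - 14x**2 + 21x), so (4u + 9y + 9) is a factor with cofactor -4uy + 4ux - 6u + 8y**2 + 6yx + 12y - 14x**2 + 21x.
The cofactor groups again: -4uy + 4ux - 6u + 8y**2 + 6yx + 12y - 14x**2 + 21x = -2u(2y - 2x + 3) + (4y + 7x)(2y - 2x + 3); both groups contain (2y - 2x + 3), giving -(2u - 4y - 7x)(2y - 2x + 3).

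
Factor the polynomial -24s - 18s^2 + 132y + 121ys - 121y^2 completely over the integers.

Group: -11y(11y - 2s) + (9s + 12)(11y - 2s); both groups contain (11y - 2s).

-(11y - 2s)(11y - 9s - 12)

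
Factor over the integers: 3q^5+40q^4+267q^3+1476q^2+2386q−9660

(3q−5)(q+6)(q+7)(q^2+2q+46)

Testing divisors of the constant over divisors of the leading coefficient, q = −6 is a root, giving the factor (q+6) and quotient 3q^4+22q^3+135q^2+666q−1610.
Next, q = 5/3 is a root, so (3q−5) is a factor; dividing leaves q^3+9q^2+60q+322.
Next, q = −7 is a root, so (q+7) is a factor; dividing leaves q^2+2q+46.
The quadratic q^2+2q+46 has discriminant −180 < 0 and is irreducible over ℤ.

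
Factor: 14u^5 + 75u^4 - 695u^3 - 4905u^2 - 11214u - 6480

By the rational root theorem, u = -15/2 is a root, so (2u + 15) divides it; the quotient is 7u^4 - 15u^3 - 235u^2 - 690u - 432.
Then u = 8 is a root, so (u - 8) is a factor; dividing leaves 7u^3 + 41u^2 + 93u + 54.
Next, u = -6/7 is a root, so (7u + 6) divides it; the quotient is u^2 + 5u + 9.
The quadratic u^2 + 5u + 9 has discriminant -11 < 0 and is irreducible over ℤ.

(2u + 15)(7u + 6)(u - 8)(u^2 + 5u + 9)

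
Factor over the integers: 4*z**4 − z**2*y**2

Factor out z**2 first: what remains is 4*z**2 − y**2.
Recognize a difference of squares with the parts 2*z and y.

z**2*(2*z − y)*(2*z + y)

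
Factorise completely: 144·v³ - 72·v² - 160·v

8·v·(3·v - 4)·(6·v + 5)

Pull out the common factor 8·v, then factor the remaining trinomial.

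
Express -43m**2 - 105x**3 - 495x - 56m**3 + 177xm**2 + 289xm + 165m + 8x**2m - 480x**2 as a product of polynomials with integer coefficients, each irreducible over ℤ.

-(7x - 8m + 11)(3x - m)(5x + 7m + 15)

Group: 7x(-15x**2 - 16xm - 45x + 7m**2 + 15m) + (-8m + 11)(-15x**2 - 16xm - 45x + 7m**2 + 15m); both groups contain (-15x**2 - 16xm - 45x + 7m**2 + 15m), so (7x - 8m + 11) is a factor with cofactor -15x**2 - 16xm - 45x + 7m**2 + 15m.
The cofactor groups again: -15x**2 - 16xm - 45x + 7m**2 + 15m = -5x(3x - m) + (-7m - 15)(3x - m); both groups contain (3x - m), giving -(5x + 7m + 15)(3x - m).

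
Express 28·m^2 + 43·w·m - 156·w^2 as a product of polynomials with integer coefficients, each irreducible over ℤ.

-(12·w - 7·m)·(13·w + 4·m)

Group: -13·w·(12·w - 7·m) - 4·m·(12·w - 7·m); both groups contain (12·w - 7·m).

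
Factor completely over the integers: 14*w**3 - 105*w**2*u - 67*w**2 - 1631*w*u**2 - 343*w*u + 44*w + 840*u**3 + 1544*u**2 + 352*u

(w - 15*u - 4)*(14*w - 7*u - 11)*(w + 8*u)

Group: w*(14*w**2 - 217*w*u - 67*w + 105*u**2 + 193*u + 44) + 8*u*(14*w**2 - 217*w*u - 67*w + 105*u**2 + 193*u + 44); both groups contain (14*w**2 - 217*w*u - 67*w + 105*u**2 + 193*u + 44), so (w + 8*u) is a factor with cofactor 14*w**2 - 217*w*u - 67*w + 105*u**2 + 193*u + 44.
The cofactor groups again: 14*w**2 - 217*w*u - 67*w + 105*u**2 + 193*u + 44 = 14*w*(w - 15*u - 4) + (-7*u - 11)*(w - 15*u - 4); both groups contain (w - 15*u - 4), giving (14*w - 7*u - 11)*(w - 15*u - 4).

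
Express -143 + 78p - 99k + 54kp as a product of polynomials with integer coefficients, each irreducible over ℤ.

(6p - 11)(9k + 13)

Group as (54kp - 99k) + (78p - 143) = 9k(6p - 11) + 13(6p - 11).
Both groups share the factor (6p - 11).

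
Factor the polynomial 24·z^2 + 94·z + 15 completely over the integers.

(4·z + 15)·(6·z + 1)

Need a pair with product 24·15 = 360 and sum 94: that's 4 and 90.
Split the middle term: 24·z^2 + 4·z + 90·z + 15 = 4·z·(6·z + 1) + 15·(6·z + 1).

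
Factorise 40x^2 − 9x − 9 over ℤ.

Need a pair with product 40·(−9) = −360 and sum −9: that's 15 and −24.
Split the middle term: 40x^2 + 15x − 24x − 9 = 5x(8x + 3) − 3(8x + 3).

(5x − 3)(8x + 3)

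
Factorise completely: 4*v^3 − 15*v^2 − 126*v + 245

(4*v − 7)*(v + 5)*(v − 7)

Testing divisors of the constant over divisors of the leading coefficient, v = −5 is a root, giving the factor (v + 5) and quotient 4*v^2 − 35*v + 49.
The remaining quadratic factors as (v − 7)(4*v − 7).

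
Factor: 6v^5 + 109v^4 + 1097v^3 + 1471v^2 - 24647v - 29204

Trying the rational-root candidates, v = -7 is a root, so (v + 7) divides it; the quotient is 6v^4 + 67v^3 + 628v^2 - 2925v - 4172.
Next, v = -7/6 is a root, so (6v + 7) divides it; the quotient is v^3 + 10v^2 + 93v - 596.
Next, v = 4 is a root, so (v - 4) is a factor; dividing leaves v^2 + 14v + 149.
The quadratic v^2 + 14v + 149 has discriminant -400 < 0 and is irreducible over ℤ.

(6v + 7)(v + 7)(v - 4)(v^2 + 14v + 149)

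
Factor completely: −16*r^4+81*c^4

Write as (9*c^2)² − (4*r^2)², then factor 9*c^2−4*r^2 once more.

(3*c+2*r)*(3*c−2*r)*(9*c^2+4*r^2)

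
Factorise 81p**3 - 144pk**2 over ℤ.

Factor out 9p, leaving 9p**2 - 16k**2, which is a difference of two squares.

9p(3p - 4k)(3p + 4k)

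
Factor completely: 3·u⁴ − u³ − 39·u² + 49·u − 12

(3·u − 1)·(u + 4)·(u − 1)·(u − 3)

Trying the rational-root candidates, u = 1/3 is a root, so (3·u − 1) is a factor; dividing leaves u³ − 13·u + 12.
Then u = 3 is a root, so (u − 3) divides it; the quotient is u² + 3·u − 4.
The remaining quadratic factors as (u + 4)(u − 1).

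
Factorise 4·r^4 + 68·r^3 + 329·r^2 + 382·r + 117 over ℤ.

Trying the rational-root candidates, r = -1 is a root, so (r + 1) divides it; the quotient is 4·r^3 + 64·r^2 + 265·r + 117.
Then r = -13/2 is a root, so (2·r + 13) divides it; the quotient is 2·r^2 + 19·r + 9.
The remaining quadratic factors as (2·r + 1)(r + 9).

(2·r + 1)·(2·r + 13)·(r + 1)·(r + 9)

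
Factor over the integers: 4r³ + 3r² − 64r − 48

(4r + 3)(r + 4)(r − 4)

By the rational root theorem, r = −3/4 is a root, so (4r + 3) is a factor; dividing leaves r² − 16.
The remaining quadratic factors as (r − 4)(r + 4).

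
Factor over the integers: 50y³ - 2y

Pull out the common factor 2y; 25y² - 1 is a difference of squares.

2y(5y + 1)(5y - 1)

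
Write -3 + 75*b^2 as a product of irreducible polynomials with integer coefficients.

3*(5*b + 1)*(5*b - 1)

Pull out the common factor 3; 25*b^2 - 1 is a difference of squares.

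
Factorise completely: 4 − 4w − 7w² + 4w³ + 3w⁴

Among the possible rational roots, w = 2/3 is a root, so (3w − 2) is a factor; dividing leaves w³ + 2w² − w − 2.
Continuing, w = −1 is a root, giving the factor (w + 1) and quotient w² + w − 2.
The remaining quadratic factors as (w − 1)(w + 2).

(3w − 2)(w + 1)(w + 2)(w − 1)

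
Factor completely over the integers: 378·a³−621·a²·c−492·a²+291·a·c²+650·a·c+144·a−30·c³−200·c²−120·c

(6·a−5·c)·(7·a−c−6)·(9·a−6·c−4)

Group: 7·a·(54·a²−81·a·c−24·a+30·c²+20·c) + (−c−6)·(54·a²−81·a·c−24·a+30·c²+20·c); both groups contain (54·a²−81·a·c−24·a+30·c²+20·c), so (7·a−c−6) is a factor with cofactor 54·a²−81·a·c−24·a+30·c²+20·c.
The cofactor groups again: 54·a²−81·a·c−24·a+30·c²+20·c = 6·a·(9·a−6·c−4) − 5·c·(9·a−6·c−4); both groups contain (9·a−6·c−4), giving (6·a−5·c)·(9·a−6·c−4).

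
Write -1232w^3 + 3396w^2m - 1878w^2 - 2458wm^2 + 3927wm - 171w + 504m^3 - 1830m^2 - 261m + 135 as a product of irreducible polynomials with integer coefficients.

-(8w - 14m + 3)(11w - 4m + 15)(14w - 9m - 3)

Group: 14w(-88w^2 + 186wm - 153w - 56m^2 + 222m - 45) + (-9m - 3)(-88w^2 + 186wm - 153w - 56m^2 + 222m - 45); both groups contain (-88w^2 + 186wm - 153w - 56m^2 + 222m - 45), so (14w - 9m - 3) is a factor with cofactor -88w^2 + 186wm - 153w - 56m^2 + 222m - 45.
The cofactor groups again: -88w^2 + 186wm - 153w - 56m^2 + 222m - 45 = -8w(11w - 4m + 15) + (14m - 3)(11w - 4m + 15); both groups contain (11w - 4m + 15), giving -(8w - 14m + 3)(11w - 4m + 15).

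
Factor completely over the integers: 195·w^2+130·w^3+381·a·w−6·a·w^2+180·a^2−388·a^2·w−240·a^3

−(15·a+13·w)·(4·a+5·w)·(4·a−2·w−3)

Group: 15·a·(−16·a^2−12·a·w+12·a+10·w^2+15·w) + 13·w·(−16·a^2−12·a·w+12·a+10·w^2+15·w); both groups contain (−16·a^2−12·a·w+12·a+10·w^2+15·w), so (15·a+13·w) is a factor with cofactor −16·a^2−12·a·w+12·a+10·w^2+15·w.
The cofactor groups again: −16·a^2−12·a·w+12·a+10·w^2+15·w = −4·a·(4·a−2·w−3) − 5·w·(4·a−2·w−3); both groups contain (4·a−2·w−3), giving −(4·a+5·w)·(4·a−2·w−3).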